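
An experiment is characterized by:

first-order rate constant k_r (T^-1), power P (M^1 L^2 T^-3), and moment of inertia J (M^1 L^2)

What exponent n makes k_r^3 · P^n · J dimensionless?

-1

Balance the M exponent: (1)·n from P, plus 3·(0) + (1) = 1 from the rest, must sum to zero.
n + 1 = 0, so n = -1.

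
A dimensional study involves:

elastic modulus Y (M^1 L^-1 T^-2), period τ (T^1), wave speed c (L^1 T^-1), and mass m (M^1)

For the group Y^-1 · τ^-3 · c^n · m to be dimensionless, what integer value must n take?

-1

Balance the L exponent: (1)·n from c, plus −(-1) − 3·(0) + (0) = 1 from the rest, must sum to zero.
n + 1 = 0, so n = -1.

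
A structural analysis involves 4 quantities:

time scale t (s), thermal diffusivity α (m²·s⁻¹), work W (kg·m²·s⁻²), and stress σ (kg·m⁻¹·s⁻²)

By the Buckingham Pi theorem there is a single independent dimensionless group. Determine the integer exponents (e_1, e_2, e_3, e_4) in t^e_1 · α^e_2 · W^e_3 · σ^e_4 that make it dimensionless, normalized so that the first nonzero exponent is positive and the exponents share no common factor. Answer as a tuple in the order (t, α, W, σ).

(3, 3, -2, 2)

M: e_1·(0) + e_2·(0) + e_3·(1) + e_4·(1) = 0
L: e_1·(0) + e_2·(2) + e_3·(2) + e_4·(-1) = 0
T: e_1·(1) + e_2·(-1) + e_3·(-2) + e_4·(-2) = 0
Solving this homogeneous linear system for the smallest-integer solution (first nonzero entry positive) gives (3, 3, -2, 2).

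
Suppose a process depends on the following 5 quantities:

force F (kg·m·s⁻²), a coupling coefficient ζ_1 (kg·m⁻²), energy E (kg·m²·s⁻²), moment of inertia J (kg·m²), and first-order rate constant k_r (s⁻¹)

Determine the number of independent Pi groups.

2

There are 5 variables and 3 base dimensions (M, L, T).
The dimension matrix has rank 3.
Independent dimensionless groups: 5 − 3 = 2.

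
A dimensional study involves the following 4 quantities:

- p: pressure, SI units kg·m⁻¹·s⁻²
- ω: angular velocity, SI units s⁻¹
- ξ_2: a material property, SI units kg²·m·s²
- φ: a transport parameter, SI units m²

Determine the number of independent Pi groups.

1

There are 4 variables and 3 base dimensions (M, L, T).
The dimension matrix has rank 3.
Independent dimensionless groups: 4 − 3 = 1.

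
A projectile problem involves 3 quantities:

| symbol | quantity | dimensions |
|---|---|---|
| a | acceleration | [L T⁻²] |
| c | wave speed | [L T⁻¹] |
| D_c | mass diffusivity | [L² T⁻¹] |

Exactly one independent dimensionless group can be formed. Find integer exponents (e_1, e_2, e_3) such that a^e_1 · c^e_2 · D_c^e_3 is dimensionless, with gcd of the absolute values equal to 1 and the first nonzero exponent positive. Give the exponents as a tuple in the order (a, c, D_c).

L: e_1·(1) + e_2·(1) + e_3·(2) = 0
T: e_1·(-2) + e_2·(-1) + e_3·(-1) = 0
Solving this homogeneous linear system for the smallest-integer solution (first nonzero entry positive) gives (1, -3, 1).

(1, -3, 1)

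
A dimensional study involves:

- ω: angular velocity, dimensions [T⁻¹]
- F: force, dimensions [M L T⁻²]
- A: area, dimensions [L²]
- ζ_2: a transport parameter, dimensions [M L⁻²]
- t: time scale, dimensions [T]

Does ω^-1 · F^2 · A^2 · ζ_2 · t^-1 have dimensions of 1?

no

Sum the exponent of each base dimension across the product:
  M: −[ω]_M + 2·[F]_M + 2·[A]_M + [ζ_2]_M − [t]_M = −(0) + 2·(1) + 2·(0) + (1) − (0) = 3
  L: −[ω]_L + 2·[F]_L + 2·[A]_L + [ζ_2]_L − [t]_L = −(0) + 2·(1) + 2·(2) + (-2) − (0) = 4
  T: −[ω]_T + 2·[F]_T + 2·[A]_T + [ζ_2]_T − [t]_T = −(-1) + 2·(-2) + 2·(0) + (0) − (1) = -4
Net dimensions [M³ L⁴ T⁻⁴] ≠ [1] — not dimensionless.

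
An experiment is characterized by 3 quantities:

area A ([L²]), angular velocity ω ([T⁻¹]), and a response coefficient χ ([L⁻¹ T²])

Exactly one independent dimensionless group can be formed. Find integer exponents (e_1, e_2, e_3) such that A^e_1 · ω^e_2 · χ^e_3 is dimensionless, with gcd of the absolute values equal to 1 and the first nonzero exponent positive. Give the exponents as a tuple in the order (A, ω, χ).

L: e_1·(2) + e_2·(0) + e_3·(-1) = 0
T: e_1·(0) + e_2·(-1) + e_3·(2) = 0
Solving this homogeneous linear system for the smallest-integer solution (first nonzero entry positive) gives (1, 4, 2).

(1, 4, 2)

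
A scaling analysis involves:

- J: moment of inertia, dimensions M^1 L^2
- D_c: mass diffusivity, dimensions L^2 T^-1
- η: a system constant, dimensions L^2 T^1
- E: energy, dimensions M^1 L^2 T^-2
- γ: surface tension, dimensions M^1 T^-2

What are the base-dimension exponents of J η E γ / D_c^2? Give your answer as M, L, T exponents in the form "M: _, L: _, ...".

Collect each base-dimension exponent across the product:
  M: (1) − 2·(0) + (0) + (1) + (1) = 3
  L: (2) − 2·(2) + (2) + (2) + (0) = 2
  T: (0) − 2·(-1) + (1) + (-2) + (-2) = -1
So the dimensions are [M³ L² T⁻¹].

M: 3, L: 2, T: -1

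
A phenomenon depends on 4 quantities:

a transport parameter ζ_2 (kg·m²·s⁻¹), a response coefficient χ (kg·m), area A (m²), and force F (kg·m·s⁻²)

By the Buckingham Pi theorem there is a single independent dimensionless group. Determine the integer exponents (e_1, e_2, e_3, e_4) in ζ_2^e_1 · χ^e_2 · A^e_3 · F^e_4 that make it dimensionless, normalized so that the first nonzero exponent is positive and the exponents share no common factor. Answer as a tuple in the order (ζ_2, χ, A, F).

(2, -1, -1, -1)

M: e_1·(1) + e_2·(1) + e_3·(0) + e_4·(1) = 0
L: e_1·(2) + e_2·(1) + e_3·(2) + e_4·(1) = 0
T: e_1·(-1) + e_2·(0) + e_3·(0) + e_4·(-2) = 0
Solving this homogeneous linear system for the smallest-integer solution (first nonzero entry positive) gives (2, -1, -1, -1).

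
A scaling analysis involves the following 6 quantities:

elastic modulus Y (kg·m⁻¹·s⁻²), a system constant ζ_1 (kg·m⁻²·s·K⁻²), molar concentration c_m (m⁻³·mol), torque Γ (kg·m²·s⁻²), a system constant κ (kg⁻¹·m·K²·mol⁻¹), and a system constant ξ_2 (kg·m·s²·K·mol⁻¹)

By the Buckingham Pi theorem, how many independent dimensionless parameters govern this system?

There are 6 variables and 5 base dimensions (M, L, T, Θ, N).
The dimension matrix has rank 5.
Independent dimensionless groups: 6 − 5 = 1.

1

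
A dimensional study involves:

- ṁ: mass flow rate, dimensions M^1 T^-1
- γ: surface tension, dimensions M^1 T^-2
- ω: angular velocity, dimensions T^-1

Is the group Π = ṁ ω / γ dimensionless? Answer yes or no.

Sum the exponent of each base dimension across the product:
  M: [ṁ]_M − [γ]_M + [ω]_M = (1) − (1) + (0) = 0
  L: [ṁ]_L − [γ]_L + [ω]_L = (0) − (0) + (0) = 0
  T: [ṁ]_T − [γ]_T + [ω]_T = (-1) − (-2) + (-1) = 0
All base exponents vanish — dimensionless.

yes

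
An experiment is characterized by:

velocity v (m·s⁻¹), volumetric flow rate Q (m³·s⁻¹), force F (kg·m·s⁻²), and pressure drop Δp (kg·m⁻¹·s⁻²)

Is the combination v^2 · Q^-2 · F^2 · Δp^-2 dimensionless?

yes

Sum the exponent of each base dimension across the product:
  M: 2·[v]_M − 2·[Q]_M + 2·[F]_M − 2·[Δp]_M = 2·(0) − 2·(0) + 2·(1) − 2·(1) = 0
  L: 2·[v]_L − 2·[Q]_L + 2·[F]_L − 2·[Δp]_L = 2·(1) − 2·(3) + 2·(1) − 2·(-1) = 0
  T: 2·[v]_T − 2·[Q]_T + 2·[F]_T − 2·[Δp]_T = 2·(-1) − 2·(-1) + 2·(-2) − 2·(-2) = 0
All base exponents vanish — dimensionless.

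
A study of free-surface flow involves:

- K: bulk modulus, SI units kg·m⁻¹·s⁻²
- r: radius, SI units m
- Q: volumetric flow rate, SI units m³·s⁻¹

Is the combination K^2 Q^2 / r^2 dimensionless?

no

Sum the exponent of each base dimension across the product:
  M: 2·[K]_M − 2·[r]_M + 2·[Q]_M = 2·(1) − 2·(0) + 2·(0) = 2
  L: 2·[K]_L − 2·[r]_L + 2·[Q]_L = 2·(-1) − 2·(1) + 2·(3) = 2
  T: 2·[K]_T − 2·[r]_T + 2·[Q]_T = 2·(-2) − 2·(0) + 2·(-1) = -6
Net dimensions [M² L² T⁻⁶] ≠ [1] — not dimensionless.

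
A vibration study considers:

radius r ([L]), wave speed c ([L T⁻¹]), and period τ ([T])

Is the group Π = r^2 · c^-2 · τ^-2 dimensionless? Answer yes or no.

yes

Sum the exponent of each base dimension across the product:
  M: 2·[r]_M − 2·[c]_M − 2·[τ]_M = 2·(0) − 2·(0) − 2·(0) = 0
  L: 2·[r]_L − 2·[c]_L − 2·[τ]_L = 2·(1) − 2·(1) − 2·(0) = 0
  T: 2·[r]_T − 2·[c]_T − 2·[τ]_T = 2·(0) − 2·(-1) − 2·(1) = 0
All base exponents vanish — dimensionless.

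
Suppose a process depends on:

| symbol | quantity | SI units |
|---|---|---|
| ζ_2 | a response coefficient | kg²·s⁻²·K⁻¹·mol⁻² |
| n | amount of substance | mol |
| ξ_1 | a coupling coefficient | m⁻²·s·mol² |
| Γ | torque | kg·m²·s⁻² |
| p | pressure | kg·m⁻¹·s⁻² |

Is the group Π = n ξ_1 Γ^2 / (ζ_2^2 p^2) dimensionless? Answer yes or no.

no

Sum the exponent of each base dimension across the product:
  M: −2·[ζ_2]_M + [n]_M + [ξ_1]_M + 2·[Γ]_M − 2·[p]_M = −2·(2) + (0) + (0) + 2·(1) − 2·(1) = -4
  L: −2·[ζ_2]_L + [n]_L + [ξ_1]_L + 2·[Γ]_L − 2·[p]_L = −2·(0) + (0) + (-2) + 2·(2) − 2·(-1) = 4
  T: −2·[ζ_2]_T + [n]_T + [ξ_1]_T + 2·[Γ]_T − 2·[p]_T = −2·(-2) + (0) + (1) + 2·(-2) − 2·(-2) = 5
  Θ: −2·[ζ_2]_Θ + [n]_Θ + [ξ_1]_Θ + 2·[Γ]_Θ − 2·[p]_Θ = −2·(-1) + (0) + (0) + 2·(0) − 2·(0) = 2
  N: −2·[ζ_2]_N + [n]_N + [ξ_1]_N + 2·[Γ]_N − 2·[p]_N = −2·(-2) + (1) + (2) + 2·(0) − 2·(0) = 7
Net dimensions [M⁻⁴ L⁴ T⁵ Θ² N⁷] ≠ [1] — not dimensionless.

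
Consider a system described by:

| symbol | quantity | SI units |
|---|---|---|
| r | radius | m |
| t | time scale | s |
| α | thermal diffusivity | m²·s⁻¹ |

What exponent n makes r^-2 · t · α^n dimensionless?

1

Balance the L exponent: (2)·n from α, plus −2·(1) + (0) = -2 from the rest, must sum to zero.
2n − 2 = 0, so n = 1.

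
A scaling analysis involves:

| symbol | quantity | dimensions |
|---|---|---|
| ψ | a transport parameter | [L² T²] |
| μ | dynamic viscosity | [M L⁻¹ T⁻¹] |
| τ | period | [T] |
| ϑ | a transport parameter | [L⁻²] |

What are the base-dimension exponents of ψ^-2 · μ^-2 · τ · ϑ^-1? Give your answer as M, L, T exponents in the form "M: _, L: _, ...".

Collect each base-dimension exponent across the product:
  M: −2·(0) − 2·(1) + (0) − (0) = -2
  L: −2·(2) − 2·(-1) + (0) − (-2) = 0
  T: −2·(2) − 2·(-1) + (1) − (0) = -1
So the dimensions are [M⁻² T⁻¹].

M: -2, L: 0, T: -1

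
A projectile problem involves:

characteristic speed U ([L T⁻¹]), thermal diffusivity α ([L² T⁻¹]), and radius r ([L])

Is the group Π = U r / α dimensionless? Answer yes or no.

Sum the exponent of each base dimension across the product:
  M: [U]_M − [α]_M + [r]_M = (0) − (0) + (0) = 0
  L: [U]_L − [α]_L + [r]_L = (1) − (2) + (1) = 0
  T: [U]_T − [α]_T + [r]_T = (-1) − (-1) + (0) = 0
All base exponents vanish — dimensionless.

yes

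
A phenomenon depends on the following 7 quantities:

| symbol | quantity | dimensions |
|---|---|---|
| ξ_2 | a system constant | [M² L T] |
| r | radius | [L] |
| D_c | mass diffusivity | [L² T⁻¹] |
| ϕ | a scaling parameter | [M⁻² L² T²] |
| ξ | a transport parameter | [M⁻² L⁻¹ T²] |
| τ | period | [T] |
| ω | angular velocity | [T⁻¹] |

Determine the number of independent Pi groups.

4

There are 7 variables and 3 base dimensions (M, L, T).
The dimension matrix has rank 3.
Independent dimensionless groups: 7 − 3 = 4.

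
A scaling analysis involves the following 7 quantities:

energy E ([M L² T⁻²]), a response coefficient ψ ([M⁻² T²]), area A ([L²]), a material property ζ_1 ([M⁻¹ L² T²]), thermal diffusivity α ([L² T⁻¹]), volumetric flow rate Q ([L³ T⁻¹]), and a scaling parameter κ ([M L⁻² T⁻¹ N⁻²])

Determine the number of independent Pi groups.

3

There are 7 variables and 4 base dimensions (M, L, T, N).
The dimension matrix has rank 4.
Independent dimensionless groups: 7 − 4 = 3.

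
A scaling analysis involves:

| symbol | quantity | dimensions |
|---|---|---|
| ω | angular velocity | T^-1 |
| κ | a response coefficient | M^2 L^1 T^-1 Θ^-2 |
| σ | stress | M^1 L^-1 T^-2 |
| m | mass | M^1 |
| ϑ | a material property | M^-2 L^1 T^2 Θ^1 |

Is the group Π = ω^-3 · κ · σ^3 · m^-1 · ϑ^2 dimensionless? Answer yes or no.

Sum the exponent of each base dimension across the product:
  M: −3·[ω]_M + [κ]_M + 3·[σ]_M − [m]_M + 2·[ϑ]_M = −3·(0) + (2) + 3·(1) − (1) + 2·(-2) = 0
  L: −3·[ω]_L + [κ]_L + 3·[σ]_L − [m]_L + 2·[ϑ]_L = −3·(0) + (1) + 3·(-1) − (0) + 2·(1) = 0
  T: −3·[ω]_T + [κ]_T + 3·[σ]_T − [m]_T + 2·[ϑ]_T = −3·(-1) + (-1) + 3·(-2) − (0) + 2·(2) = 0
  Θ: −3·[ω]_Θ + [κ]_Θ + 3·[σ]_Θ − [m]_Θ + 2·[ϑ]_Θ = −3·(0) + (-2) + 3·(0) − (0) + 2·(1) = 0
All base exponents vanish — dimensionless.

yes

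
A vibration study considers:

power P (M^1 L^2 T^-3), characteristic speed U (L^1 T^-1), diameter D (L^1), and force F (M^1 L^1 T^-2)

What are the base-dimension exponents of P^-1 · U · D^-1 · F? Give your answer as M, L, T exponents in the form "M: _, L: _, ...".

Collect each base-dimension exponent across the product:
  M: −(1) + (0) − (0) + (1) = 0
  L: −(2) + (1) − (1) + (1) = -1
  T: −(-3) + (-1) − (0) + (-2) = 0
So the dimensions are [L⁻¹].

M: 0, L: -1, T: 0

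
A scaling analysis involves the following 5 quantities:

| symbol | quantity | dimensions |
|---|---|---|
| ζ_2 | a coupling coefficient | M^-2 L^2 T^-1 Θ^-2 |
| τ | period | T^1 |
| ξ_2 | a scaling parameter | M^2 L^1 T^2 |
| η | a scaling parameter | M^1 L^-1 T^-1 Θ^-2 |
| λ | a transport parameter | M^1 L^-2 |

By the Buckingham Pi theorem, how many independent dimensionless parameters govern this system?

1

There are 5 variables and 4 base dimensions (M, L, T, Θ).
The dimension matrix has rank 4.
Independent dimensionless groups: 5 − 4 = 1.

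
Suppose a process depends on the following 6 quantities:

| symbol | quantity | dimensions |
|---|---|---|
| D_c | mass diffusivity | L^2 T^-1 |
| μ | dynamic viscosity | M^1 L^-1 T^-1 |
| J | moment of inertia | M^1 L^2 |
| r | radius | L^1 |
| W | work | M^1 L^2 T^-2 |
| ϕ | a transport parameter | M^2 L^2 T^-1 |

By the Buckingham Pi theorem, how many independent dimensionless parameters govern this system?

There are 6 variables and 3 base dimensions (M, L, T).
The dimension matrix has rank 3.
Independent dimensionless groups: 6 − 3 = 3.

3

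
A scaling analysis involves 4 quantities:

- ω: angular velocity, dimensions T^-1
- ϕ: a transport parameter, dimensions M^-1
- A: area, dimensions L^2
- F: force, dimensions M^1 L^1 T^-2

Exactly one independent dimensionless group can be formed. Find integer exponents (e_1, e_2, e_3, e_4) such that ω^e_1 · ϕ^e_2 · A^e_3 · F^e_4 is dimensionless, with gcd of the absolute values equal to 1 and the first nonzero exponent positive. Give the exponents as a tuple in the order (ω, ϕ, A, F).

M: e_1·(0) + e_2·(-1) + e_3·(0) + e_4·(1) = 0
L: e_1·(0) + e_2·(0) + e_3·(2) + e_4·(1) = 0
T: e_1·(-1) + e_2·(0) + e_3·(0) + e_4·(-2) = 0
Solving this homogeneous linear system for the smallest-integer solution (first nonzero entry positive) gives (4, -2, 1, -2).

(4, -2, 1, -2)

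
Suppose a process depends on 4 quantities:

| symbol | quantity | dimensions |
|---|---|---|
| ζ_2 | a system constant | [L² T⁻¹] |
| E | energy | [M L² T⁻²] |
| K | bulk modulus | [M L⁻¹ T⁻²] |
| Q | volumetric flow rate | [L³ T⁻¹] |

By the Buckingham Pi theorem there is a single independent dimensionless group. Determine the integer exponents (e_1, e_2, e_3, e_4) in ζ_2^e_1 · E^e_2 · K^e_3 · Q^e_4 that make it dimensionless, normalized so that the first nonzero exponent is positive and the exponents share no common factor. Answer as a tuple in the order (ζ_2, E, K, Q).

(3, 1, -1, -3)

M: e_1·(0) + e_2·(1) + e_3·(1) + e_4·(0) = 0
L: e_1·(2) + e_2·(2) + e_3·(-1) + e_4·(3) = 0
T: e_1·(-1) + e_2·(-2) + e_3·(-2) + e_4·(-1) = 0
Solving this homogeneous linear system for the smallest-integer solution (first nonzero entry positive) gives (3, 1, -1, -3).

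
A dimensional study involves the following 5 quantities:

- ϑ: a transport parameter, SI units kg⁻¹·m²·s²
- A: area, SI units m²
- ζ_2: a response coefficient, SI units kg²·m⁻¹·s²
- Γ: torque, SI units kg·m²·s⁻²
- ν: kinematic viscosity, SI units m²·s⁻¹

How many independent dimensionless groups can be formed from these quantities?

2

There are 5 variables and 3 base dimensions (M, L, T).
The dimension matrix has rank 3.
Independent dimensionless groups: 5 − 3 = 2.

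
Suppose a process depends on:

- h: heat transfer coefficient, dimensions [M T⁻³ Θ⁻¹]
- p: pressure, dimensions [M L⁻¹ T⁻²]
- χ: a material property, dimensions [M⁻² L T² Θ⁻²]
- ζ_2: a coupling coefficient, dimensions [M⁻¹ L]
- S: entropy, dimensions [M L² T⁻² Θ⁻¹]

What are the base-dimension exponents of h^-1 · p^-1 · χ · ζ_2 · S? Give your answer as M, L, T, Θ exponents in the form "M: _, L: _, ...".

Collect each base-dimension exponent across the product:
  M: −(1) − (1) + (-2) + (-1) + (1) = -4
  L: −(0) − (-1) + (1) + (1) + (2) = 5
  T: −(-3) − (-2) + (2) + (0) + (-2) = 5
  Θ: −(-1) − (0) + (-2) + (0) + (-1) = -2
So the dimensions are [M⁻⁴ L⁵ T⁵ Θ⁻²].

M: -4, L: 5, T: 5, Θ: -2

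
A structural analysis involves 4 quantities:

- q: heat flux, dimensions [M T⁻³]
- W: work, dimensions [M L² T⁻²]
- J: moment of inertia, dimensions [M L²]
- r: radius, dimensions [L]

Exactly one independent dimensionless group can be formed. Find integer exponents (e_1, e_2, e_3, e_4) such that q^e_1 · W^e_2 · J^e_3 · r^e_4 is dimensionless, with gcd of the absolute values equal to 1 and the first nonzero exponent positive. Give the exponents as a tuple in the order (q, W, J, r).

(2, -3, 1, 4)

M: e_1·(1) + e_2·(1) + e_3·(1) + e_4·(0) = 0
L: e_1·(0) + e_2·(2) + e_3·(2) + e_4·(1) = 0
T: e_1·(-3) + e_2·(-2) + e_3·(0) + e_4·(0) = 0
Solving this homogeneous linear system for the smallest-integer solution (first nonzero entry positive) gives (2, -3, 1, 4).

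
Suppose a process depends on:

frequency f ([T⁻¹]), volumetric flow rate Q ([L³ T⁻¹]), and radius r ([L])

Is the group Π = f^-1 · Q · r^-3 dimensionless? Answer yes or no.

yes

Sum the exponent of each base dimension across the product:
  L: −[f]_L + [Q]_L − 3·[r]_L = −(0) + (3) − 3·(1) = 0
  T: −[f]_T + [Q]_T − 3·[r]_T = −(-1) + (-1) − 3·(0) = 0
All base exponents vanish — dimensionless.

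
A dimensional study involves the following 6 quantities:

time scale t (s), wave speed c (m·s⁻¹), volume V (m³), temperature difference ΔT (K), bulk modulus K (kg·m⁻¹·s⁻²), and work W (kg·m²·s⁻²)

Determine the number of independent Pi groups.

There are 6 variables and 4 base dimensions (M, L, T, Θ).
The dimension matrix has rank 4.
Independent dimensionless groups: 6 − 4 = 2.

2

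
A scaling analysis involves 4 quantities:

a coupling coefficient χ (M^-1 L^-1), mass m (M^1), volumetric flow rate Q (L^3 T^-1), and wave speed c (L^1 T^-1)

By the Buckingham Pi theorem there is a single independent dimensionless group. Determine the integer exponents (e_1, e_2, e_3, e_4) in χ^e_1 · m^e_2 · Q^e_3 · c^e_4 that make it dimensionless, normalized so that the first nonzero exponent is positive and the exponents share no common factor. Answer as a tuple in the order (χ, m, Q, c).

M: e_1·(-1) + e_2·(1) + e_3·(0) + e_4·(0) = 0
L: e_1·(-1) + e_2·(0) + e_3·(3) + e_4·(1) = 0
T: e_1·(0) + e_2·(0) + e_3·(-1) + e_4·(-1) = 0
Solving this homogeneous linear system for the smallest-integer solution (first nonzero entry positive) gives (2, 2, 1, -1).

(2, 2, 1, -1)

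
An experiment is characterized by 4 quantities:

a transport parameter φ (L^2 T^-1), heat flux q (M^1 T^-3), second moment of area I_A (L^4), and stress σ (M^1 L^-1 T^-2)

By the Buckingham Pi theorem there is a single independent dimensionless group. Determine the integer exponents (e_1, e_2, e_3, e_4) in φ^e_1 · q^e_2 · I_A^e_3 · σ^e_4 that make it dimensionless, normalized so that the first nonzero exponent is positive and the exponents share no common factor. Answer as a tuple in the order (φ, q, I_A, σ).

M: e_1·(0) + e_2·(1) + e_3·(0) + e_4·(1) = 0
L: e_1·(2) + e_2·(0) + e_3·(4) + e_4·(-1) = 0
T: e_1·(-1) + e_2·(-3) + e_3·(0) + e_4·(-2) = 0
Solving this homogeneous linear system for the smallest-integer solution (first nonzero entry positive) gives (4, -4, -1, 4).

(4, -4, -1, 4)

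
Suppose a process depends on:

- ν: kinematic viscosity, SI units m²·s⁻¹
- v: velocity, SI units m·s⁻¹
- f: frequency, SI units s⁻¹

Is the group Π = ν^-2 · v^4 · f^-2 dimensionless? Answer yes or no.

yes

Sum the exponent of each base dimension across the product:
  M: −2·[ν]_M + 4·[v]_M − 2·[f]_M = −2·(0) + 4·(0) − 2·(0) = 0
  L: −2·[ν]_L + 4·[v]_L − 2·[f]_L = −2·(2) + 4·(1) − 2·(0) = 0
  T: −2·[ν]_T + 4·[v]_T − 2·[f]_T = −2·(-1) + 4·(-1) − 2·(-1) = 0
  I: −2·[ν]_I + 4·[v]_I − 2·[f]_I = −2·(0) + 4·(0) − 2·(0) = 0
All base exponents vanish — dimensionless.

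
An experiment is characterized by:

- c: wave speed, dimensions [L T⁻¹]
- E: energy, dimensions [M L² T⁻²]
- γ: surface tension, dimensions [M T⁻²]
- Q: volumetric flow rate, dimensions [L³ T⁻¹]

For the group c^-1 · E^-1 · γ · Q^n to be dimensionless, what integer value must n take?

Balance the L exponent: (3)·n from Q, plus −(1) − (2) + (0) = -3 from the rest, must sum to zero.
3n − 3 = 0, so n = 1.

1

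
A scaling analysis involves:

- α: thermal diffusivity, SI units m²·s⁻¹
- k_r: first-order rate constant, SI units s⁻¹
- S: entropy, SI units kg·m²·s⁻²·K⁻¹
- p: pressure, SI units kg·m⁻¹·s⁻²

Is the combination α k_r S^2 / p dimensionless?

no

Sum the exponent of each base dimension across the product:
  M: [α]_M + [k_r]_M + 2·[S]_M − [p]_M = (0) + (0) + 2·(1) − (1) = 1
  L: [α]_L + [k_r]_L + 2·[S]_L − [p]_L = (2) + (0) + 2·(2) − (-1) = 7
  T: [α]_T + [k_r]_T + 2·[S]_T − [p]_T = (-1) + (-1) + 2·(-2) − (-2) = -4
  Θ: [α]_Θ + [k_r]_Θ + 2·[S]_Θ − [p]_Θ = (0) + (0) + 2·(-1) − (0) = -2
Net dimensions [M L⁷ T⁻⁴ Θ⁻²] ≠ [1] — not dimensionless.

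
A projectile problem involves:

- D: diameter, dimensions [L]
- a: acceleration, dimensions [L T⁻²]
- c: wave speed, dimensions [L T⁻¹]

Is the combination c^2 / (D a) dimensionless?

yes

Sum the exponent of each base dimension across the product:
  L: −[D]_L − [a]_L + 2·[c]_L = −(1) − (1) + 2·(1) = 0
  T: −[D]_T − [a]_T + 2·[c]_T = −(0) − (-2) + 2·(-1) = 0
All base exponents vanish — dimensionless.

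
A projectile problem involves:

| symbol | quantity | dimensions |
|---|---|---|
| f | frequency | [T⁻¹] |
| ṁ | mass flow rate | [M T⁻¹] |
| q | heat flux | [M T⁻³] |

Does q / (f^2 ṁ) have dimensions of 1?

yes

Sum the exponent of each base dimension across the product:
  M: −2·[f]_M − [ṁ]_M + [q]_M = −2·(0) − (1) + (1) = 0
  L: −2·[f]_L − [ṁ]_L + [q]_L = −2·(0) − (0) + (0) = 0
  T: −2·[f]_T − [ṁ]_T + [q]_T = −2·(-1) − (-1) + (-3) = 0
All base exponents vanish — dimensionless.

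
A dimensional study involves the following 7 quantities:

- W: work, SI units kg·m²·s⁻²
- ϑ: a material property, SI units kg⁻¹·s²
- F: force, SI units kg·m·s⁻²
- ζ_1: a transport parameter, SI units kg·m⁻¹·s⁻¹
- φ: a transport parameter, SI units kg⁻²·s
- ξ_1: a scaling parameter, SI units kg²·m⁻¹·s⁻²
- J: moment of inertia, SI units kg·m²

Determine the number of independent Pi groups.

4

There are 7 variables and 3 base dimensions (M, L, T).
The dimension matrix has rank 3.
Independent dimensionless groups: 7 − 3 = 4.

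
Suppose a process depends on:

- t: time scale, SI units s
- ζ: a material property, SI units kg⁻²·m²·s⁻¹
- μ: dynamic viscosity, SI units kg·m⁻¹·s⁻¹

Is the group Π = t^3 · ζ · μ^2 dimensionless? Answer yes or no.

yes

Sum the exponent of each base dimension across the product:
  M: 3·[t]_M + [ζ]_M + 2·[μ]_M = 3·(0) + (-2) + 2·(1) = 0
  L: 3·[t]_L + [ζ]_L + 2·[μ]_L = 3·(0) + (2) + 2·(-1) = 0
  T: 3·[t]_T + [ζ]_T + 2·[μ]_T = 3·(1) + (-1) + 2·(-1) = 0
All base exponents vanish — dimensionless.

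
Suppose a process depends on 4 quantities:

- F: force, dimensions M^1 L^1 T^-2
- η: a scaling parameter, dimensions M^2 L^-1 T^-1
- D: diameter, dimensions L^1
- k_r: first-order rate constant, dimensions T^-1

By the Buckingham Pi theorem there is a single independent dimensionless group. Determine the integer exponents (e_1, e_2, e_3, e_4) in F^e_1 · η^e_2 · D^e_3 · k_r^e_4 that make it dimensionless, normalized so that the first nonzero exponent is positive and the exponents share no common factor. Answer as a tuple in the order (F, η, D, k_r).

M: e_1·(1) + e_2·(2) + e_3·(0) + e_4·(0) = 0
L: e_1·(1) + e_2·(-1) + e_3·(1) + e_4·(0) = 0
T: e_1·(-2) + e_2·(-1) + e_3·(0) + e_4·(-1) = 0
Solving this homogeneous linear system for the smallest-integer solution (first nonzero entry positive) gives (2, -1, -3, -3).

(2, -1, -3, -3)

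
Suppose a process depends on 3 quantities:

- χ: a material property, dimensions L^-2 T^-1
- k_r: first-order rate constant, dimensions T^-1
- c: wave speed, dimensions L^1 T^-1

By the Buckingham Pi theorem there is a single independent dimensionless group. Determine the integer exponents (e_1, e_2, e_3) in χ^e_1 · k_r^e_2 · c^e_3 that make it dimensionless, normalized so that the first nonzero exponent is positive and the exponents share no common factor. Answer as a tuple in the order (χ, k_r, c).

L: e_1·(-2) + e_2·(0) + e_3·(1) = 0
T: e_1·(-1) + e_2·(-1) + e_3·(-1) = 0
Solving this homogeneous linear system for the smallest-integer solution (first nonzero entry positive) gives (1, -3, 2).

(1, -3, 2)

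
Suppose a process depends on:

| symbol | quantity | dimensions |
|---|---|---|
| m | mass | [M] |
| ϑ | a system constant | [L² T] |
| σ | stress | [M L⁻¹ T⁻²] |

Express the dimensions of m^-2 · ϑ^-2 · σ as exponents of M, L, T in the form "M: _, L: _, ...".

M: -1, L: -5, T: -4

Collect each base-dimension exponent across the product:
  M: −2·(1) − 2·(0) + (1) = -1
  L: −2·(0) − 2·(2) + (-1) = -5
  T: −2·(0) − 2·(1) + (-2) = -4
So the dimensions are [M⁻¹ L⁻⁵ T⁻⁴].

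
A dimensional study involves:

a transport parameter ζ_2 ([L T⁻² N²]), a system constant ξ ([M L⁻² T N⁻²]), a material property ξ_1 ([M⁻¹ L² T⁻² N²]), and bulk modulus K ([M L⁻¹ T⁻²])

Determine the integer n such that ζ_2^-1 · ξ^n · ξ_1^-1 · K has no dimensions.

-2

Balance the M exponent: (1)·n from ξ, plus −(0) − (-1) + (1) = 2 from the rest, must sum to zero.
n + 2 = 0, so n = -2.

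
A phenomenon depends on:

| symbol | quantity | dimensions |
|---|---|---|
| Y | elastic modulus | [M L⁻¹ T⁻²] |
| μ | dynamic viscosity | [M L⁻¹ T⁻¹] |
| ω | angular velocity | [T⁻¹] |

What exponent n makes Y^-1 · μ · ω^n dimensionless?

Balance the T exponent: (-1)·n from ω, plus −(-2) + (-1) = 1 from the rest, must sum to zero.
−n + 1 = 0, so n = 1.

1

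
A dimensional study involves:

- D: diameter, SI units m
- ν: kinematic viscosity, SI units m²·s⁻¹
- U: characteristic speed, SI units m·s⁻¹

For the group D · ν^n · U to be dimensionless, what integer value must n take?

-1

Balance the L exponent: (2)·n from ν, plus (1) + (1) = 2 from the rest, must sum to zero.
2n + 2 = 0, so n = -1.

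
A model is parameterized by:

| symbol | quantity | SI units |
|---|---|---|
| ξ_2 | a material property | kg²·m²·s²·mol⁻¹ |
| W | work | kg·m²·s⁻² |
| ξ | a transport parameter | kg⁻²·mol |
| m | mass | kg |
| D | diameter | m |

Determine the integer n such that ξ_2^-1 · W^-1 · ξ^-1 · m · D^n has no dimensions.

4

Balance the L exponent: (1)·n from D, plus −(2) − (2) − (0) + (0) = -4 from the rest, must sum to zero.
n − 4 = 0, so n = 4.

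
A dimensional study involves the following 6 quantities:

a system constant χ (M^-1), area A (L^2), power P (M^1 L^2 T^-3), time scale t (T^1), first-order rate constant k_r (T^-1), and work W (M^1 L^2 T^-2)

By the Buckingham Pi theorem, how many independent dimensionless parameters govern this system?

There are 6 variables and 3 base dimensions (M, L, T).
The dimension matrix has rank 3.
Independent dimensionless groups: 6 − 3 = 3.

3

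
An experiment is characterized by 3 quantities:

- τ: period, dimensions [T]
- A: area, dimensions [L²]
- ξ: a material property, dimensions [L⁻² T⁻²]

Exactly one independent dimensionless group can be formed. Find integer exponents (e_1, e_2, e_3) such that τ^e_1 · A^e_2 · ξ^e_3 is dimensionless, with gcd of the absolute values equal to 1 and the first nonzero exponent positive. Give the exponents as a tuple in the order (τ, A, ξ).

(2, 1, 1)

L: e_1·(0) + e_2·(2) + e_3·(-2) = 0
T: e_1·(1) + e_2·(0) + e_3·(-2) = 0
Solving this homogeneous linear system for the smallest-integer solution (first nonzero entry positive) gives (2, 1, 1).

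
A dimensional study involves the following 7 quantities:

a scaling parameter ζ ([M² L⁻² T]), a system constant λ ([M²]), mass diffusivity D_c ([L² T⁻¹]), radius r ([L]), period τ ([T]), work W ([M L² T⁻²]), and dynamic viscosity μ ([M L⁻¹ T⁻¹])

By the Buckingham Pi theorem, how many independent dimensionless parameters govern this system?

There are 7 variables and 3 base dimensions (M, L, T).
The dimension matrix has rank 3.
Independent dimensionless groups: 7 − 3 = 4.

4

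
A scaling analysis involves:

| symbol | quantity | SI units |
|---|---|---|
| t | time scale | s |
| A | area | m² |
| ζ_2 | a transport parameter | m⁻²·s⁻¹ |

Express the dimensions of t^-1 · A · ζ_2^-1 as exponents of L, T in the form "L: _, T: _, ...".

Collect each base-dimension exponent across the product:
  L: −(0) + (2) − (-2) = 4
  T: −(1) + (0) − (-1) = 0
So the dimensions are [L⁴].

L: 4, T: 0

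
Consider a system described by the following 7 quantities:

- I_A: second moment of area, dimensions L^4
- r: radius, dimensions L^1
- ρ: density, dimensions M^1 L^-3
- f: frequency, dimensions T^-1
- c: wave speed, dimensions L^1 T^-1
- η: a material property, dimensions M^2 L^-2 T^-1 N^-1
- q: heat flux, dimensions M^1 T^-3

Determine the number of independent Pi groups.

There are 7 variables and 4 base dimensions (M, L, T, N).
The dimension matrix has rank 4.
Independent dimensionless groups: 7 − 4 = 3.

3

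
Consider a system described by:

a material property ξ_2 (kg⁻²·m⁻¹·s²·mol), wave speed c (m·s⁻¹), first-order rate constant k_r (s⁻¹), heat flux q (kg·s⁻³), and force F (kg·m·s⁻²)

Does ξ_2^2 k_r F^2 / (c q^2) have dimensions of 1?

no

Sum the exponent of each base dimension across the product:
  M: 2·[ξ_2]_M − [c]_M + [k_r]_M − 2·[q]_M + 2·[F]_M = 2·(-2) − (0) + (0) − 2·(1) + 2·(1) = -4
  L: 2·[ξ_2]_L − [c]_L + [k_r]_L − 2·[q]_L + 2·[F]_L = 2·(-1) − (1) + (0) − 2·(0) + 2·(1) = -1
  T: 2·[ξ_2]_T − [c]_T + [k_r]_T − 2·[q]_T + 2·[F]_T = 2·(2) − (-1) + (-1) − 2·(-3) + 2·(-2) = 6
  N: 2·[ξ_2]_N − [c]_N + [k_r]_N − 2·[q]_N + 2·[F]_N = 2·(1) − (0) + (0) − 2·(0) + 2·(0) = 2
Net dimensions [M⁻⁴ L⁻¹ T⁶ N²] ≠ [1] — not dimensionless.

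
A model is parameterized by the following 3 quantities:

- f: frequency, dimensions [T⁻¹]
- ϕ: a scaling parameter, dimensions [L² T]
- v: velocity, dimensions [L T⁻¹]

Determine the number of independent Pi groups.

1

There are 3 variables and 2 base dimensions (L, T).
The dimension matrix has rank 2.
Independent dimensionless groups: 3 − 2 = 1.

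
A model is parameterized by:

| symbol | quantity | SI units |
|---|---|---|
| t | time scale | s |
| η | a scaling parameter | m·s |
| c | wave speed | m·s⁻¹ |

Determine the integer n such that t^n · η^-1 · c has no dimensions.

Balance the T exponent: (1)·n from t, plus −(1) + (-1) = -2 from the rest, must sum to zero.
n − 2 = 0, so n = 2.

2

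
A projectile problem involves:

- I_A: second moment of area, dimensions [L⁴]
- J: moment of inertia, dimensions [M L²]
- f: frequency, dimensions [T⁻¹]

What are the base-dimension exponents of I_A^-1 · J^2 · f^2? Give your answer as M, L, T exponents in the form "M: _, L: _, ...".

Collect each base-dimension exponent across the product:
  M: −(0) + 2·(1) + 2·(0) = 2
  L: −(4) + 2·(2) + 2·(0) = 0
  T: −(0) + 2·(0) + 2·(-1) = -2
So the dimensions are [M² T⁻²].

M: 2, L: 0, T: -2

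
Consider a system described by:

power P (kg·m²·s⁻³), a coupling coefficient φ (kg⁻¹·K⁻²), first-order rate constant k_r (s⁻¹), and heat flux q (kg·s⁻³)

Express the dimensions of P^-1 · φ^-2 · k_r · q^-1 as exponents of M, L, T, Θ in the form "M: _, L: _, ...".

M: 0, L: -2, T: 5, Θ: 4

Collect each base-dimension exponent across the product:
  M: −(1) − 2·(-1) + (0) − (1) = 0
  L: −(2) − 2·(0) + (0) − (0) = -2
  T: −(-3) − 2·(0) + (-1) − (-3) = 5
  Θ: −(0) − 2·(-2) + (0) − (0) = 4
So the dimensions are [L⁻² T⁵ Θ⁴].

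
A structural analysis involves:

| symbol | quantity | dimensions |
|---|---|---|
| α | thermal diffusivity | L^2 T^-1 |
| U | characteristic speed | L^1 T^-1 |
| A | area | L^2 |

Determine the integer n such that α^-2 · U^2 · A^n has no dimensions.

1

Balance the L exponent: (2)·n from A, plus −2·(2) + 2·(1) = -2 from the rest, must sum to zero.
2n − 2 = 0, so n = 1.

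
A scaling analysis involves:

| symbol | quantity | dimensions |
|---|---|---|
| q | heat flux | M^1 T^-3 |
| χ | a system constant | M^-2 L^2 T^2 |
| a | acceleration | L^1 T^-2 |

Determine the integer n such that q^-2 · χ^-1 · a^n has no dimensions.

Balance the L exponent: (1)·n from a, plus −2·(0) − (2) = -2 from the rest, must sum to zero.
n − 2 = 0, so n = 2.

2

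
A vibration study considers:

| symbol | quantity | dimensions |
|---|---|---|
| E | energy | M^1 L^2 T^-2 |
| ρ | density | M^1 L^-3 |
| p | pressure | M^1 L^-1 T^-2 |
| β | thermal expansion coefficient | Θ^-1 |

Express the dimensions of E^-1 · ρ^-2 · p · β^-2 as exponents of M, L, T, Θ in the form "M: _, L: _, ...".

Collect each base-dimension exponent across the product:
  M: −(1) − 2·(1) + (1) − 2·(0) = -2
  L: −(2) − 2·(-3) + (-1) − 2·(0) = 3
  T: −(-2) − 2·(0) + (-2) − 2·(0) = 0
  Θ: −(0) − 2·(0) + (0) − 2·(-1) = 2
So the dimensions are [M⁻² L³ Θ²].

M: -2, L: 3, T: 0, Θ: 2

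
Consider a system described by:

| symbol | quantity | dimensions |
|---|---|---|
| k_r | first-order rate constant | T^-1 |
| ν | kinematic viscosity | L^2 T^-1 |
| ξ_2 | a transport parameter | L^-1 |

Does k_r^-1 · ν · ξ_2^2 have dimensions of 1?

Sum the exponent of each base dimension across the product:
  M: −[k_r]_M + [ν]_M + 2·[ξ_2]_M = −(0) + (0) + 2·(0) = 0
  L: −[k_r]_L + [ν]_L + 2·[ξ_2]_L = −(0) + (2) + 2·(-1) = 0
  T: −[k_r]_T + [ν]_T + 2·[ξ_2]_T = −(-1) + (-1) + 2·(0) = 0
  N: −[k_r]_N + [ν]_N + 2·[ξ_2]_N = −(0) + (0) + 2·(0) = 0
All base exponents vanish — dimensionless.

yes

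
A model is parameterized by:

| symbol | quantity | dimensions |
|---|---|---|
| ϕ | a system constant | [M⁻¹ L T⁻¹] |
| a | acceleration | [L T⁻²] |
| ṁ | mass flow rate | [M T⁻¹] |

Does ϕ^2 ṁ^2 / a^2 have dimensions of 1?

Sum the exponent of each base dimension across the product:
  M: 2·[ϕ]_M − 2·[a]_M + 2·[ṁ]_M = 2·(-1) − 2·(0) + 2·(1) = 0
  L: 2·[ϕ]_L − 2·[a]_L + 2·[ṁ]_L = 2·(1) − 2·(1) + 2·(0) = 0
  T: 2·[ϕ]_T − 2·[a]_T + 2·[ṁ]_T = 2·(-1) − 2·(-2) + 2·(-1) = 0
All base exponents vanish — dimensionless.

yes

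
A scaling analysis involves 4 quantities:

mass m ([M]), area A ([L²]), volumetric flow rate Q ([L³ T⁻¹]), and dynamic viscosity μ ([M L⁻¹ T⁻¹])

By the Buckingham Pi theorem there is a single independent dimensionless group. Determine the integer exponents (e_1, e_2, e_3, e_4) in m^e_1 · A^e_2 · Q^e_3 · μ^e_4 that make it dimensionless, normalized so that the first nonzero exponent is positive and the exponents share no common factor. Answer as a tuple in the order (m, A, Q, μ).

(1, -2, 1, -1)

M: e_1·(1) + e_2·(0) + e_3·(0) + e_4·(1) = 0
L: e_1·(0) + e_2·(2) + e_3·(3) + e_4·(-1) = 0
T: e_1·(0) + e_2·(0) + e_3·(-1) + e_4·(-1) = 0
Solving this homogeneous linear system for the smallest-integer solution (first nonzero entry positive) gives (1, -2, 1, -1).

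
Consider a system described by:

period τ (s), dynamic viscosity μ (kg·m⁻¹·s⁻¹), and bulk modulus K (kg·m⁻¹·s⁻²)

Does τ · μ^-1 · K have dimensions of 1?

yes

Sum the exponent of each base dimension across the product:
  M: [τ]_M − [μ]_M + [K]_M = (0) − (1) + (1) = 0
  L: [τ]_L − [μ]_L + [K]_L = (0) − (-1) + (-1) = 0
  T: [τ]_T − [μ]_T + [K]_T = (1) − (-1) + (-2) = 0
  Θ: [τ]_Θ − [μ]_Θ + [K]_Θ = (0) − (0) + (0) = 0
All base exponents vanish — dimensionless.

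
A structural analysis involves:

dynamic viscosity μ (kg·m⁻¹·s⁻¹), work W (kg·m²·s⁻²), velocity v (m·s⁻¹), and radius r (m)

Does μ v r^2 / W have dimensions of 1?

Sum the exponent of each base dimension across the product:
  M: [μ]_M − [W]_M + [v]_M + 2·[r]_M = (1) − (1) + (0) + 2·(0) = 0
  L: [μ]_L − [W]_L + [v]_L + 2·[r]_L = (-1) − (2) + (1) + 2·(1) = 0
  T: [μ]_T − [W]_T + [v]_T + 2·[r]_T = (-1) − (-2) + (-1) + 2·(0) = 0
All base exponents vanish — dimensionless.

yes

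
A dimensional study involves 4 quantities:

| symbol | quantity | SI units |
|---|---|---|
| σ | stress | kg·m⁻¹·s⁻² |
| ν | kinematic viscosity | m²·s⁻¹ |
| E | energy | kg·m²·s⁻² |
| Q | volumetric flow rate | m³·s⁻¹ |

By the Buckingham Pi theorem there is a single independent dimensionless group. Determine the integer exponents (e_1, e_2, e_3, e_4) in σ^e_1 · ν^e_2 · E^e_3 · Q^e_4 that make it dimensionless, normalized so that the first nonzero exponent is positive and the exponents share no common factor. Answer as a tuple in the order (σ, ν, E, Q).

M: e_1·(1) + e_2·(0) + e_3·(1) + e_4·(0) = 0
L: e_1·(-1) + e_2·(2) + e_3·(2) + e_4·(3) = 0
T: e_1·(-2) + e_2·(-1) + e_3·(-2) + e_4·(-1) = 0
Solving this homogeneous linear system for the smallest-integer solution (first nonzero entry positive) gives (1, -3, -1, 3).

(1, -3, -1, 3)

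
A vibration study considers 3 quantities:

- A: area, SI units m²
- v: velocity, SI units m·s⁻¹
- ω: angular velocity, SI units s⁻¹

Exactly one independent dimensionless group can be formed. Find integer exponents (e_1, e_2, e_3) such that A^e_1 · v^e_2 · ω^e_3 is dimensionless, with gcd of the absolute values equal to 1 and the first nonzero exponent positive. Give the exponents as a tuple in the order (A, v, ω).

L: e_1·(2) + e_2·(1) + e_3·(0) = 0
T: e_1·(0) + e_2·(-1) + e_3·(-1) = 0
Solving this homogeneous linear system for the smallest-integer solution (first nonzero entry positive) gives (1, -2, 2).

(1, -2, 2)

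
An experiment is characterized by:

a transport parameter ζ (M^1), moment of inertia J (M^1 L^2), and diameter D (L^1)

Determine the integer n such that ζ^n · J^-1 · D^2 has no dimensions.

1

Balance the M exponent: (1)·n from ζ, plus −(1) + 2·(0) = -1 from the rest, must sum to zero.
n − 1 = 0, so n = 1.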